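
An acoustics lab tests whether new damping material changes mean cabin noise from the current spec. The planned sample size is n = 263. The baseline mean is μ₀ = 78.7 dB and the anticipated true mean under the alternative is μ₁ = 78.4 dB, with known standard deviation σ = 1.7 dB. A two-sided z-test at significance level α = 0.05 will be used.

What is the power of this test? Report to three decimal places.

Power ≈ 0.816

Standardized effect: d = |μ₁ − μ₀| / σ = |78.4 − 78.7| / 1.7 = 0.1765
Noncentrality parameter: λ = d·√n = 0.1765 × √263 = 2.8619
Critical value for a two-sided test at α = 0.05: z_{α/2} = 1.960.
Power = Φ(λ − 1.960) + Φ(−λ − 1.960) = Φ(0.902) + Φ(-4.822) = 0.8164 + 0.0000 = 0.8164.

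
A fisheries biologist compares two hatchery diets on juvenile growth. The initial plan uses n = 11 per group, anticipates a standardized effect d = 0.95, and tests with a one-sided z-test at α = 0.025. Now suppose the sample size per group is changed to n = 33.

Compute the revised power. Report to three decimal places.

Power ≈ 0.971

With n = 33 per group: δ = d·√(n/2) = 0.95 × √(33/2) = 3.8589. Critical value z_{0.025} = 1.960.
Revised power = Φ(δ − 1.960) = Φ(1.899) = 0.9712.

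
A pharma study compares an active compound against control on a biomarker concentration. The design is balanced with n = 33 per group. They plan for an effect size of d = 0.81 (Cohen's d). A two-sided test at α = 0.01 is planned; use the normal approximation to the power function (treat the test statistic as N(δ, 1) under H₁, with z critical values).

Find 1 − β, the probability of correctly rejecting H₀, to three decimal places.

Power ≈ 0.763

Noncentrality parameter: δ = d·√(n/2) = 0.81 × √(33/2) = 3.2902
Critical value for a two-sided test at α = 0.01: z_{α/2} = 2.576.
Power = Φ(δ − 2.576) + Φ(−δ − 2.576) = Φ(0.714) + Φ(-5.866) = 0.7625 + 0.0000 = 0.7625.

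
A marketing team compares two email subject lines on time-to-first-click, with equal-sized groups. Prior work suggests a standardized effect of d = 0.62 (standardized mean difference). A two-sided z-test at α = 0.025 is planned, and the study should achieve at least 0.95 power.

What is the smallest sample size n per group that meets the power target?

n = 79 per group

For power 0.95 need Φ(δ − z_{0.0125}) = 0.95, so δ = z_{0.0125} + z_{0.05} = 2.241 + 1.645 = 3.886.
(Ignoring the negligible lower-tail rejection probability gives the usual closed-form inversion.)
δ = d·√(n/2) ⇒ n = 2(δ/d)² = 2 × (3.886 / 0.62)² = 78.58.
Round up to the next whole unit.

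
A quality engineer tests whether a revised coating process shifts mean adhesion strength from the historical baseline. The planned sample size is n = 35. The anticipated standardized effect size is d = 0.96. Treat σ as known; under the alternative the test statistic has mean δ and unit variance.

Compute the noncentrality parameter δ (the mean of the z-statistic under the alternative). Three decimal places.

The noncentrality parameter scales effect size by the design's sample-size factor: δ = d·√n = 0.96 × √35 = 5.6794

δ ≈ 5.679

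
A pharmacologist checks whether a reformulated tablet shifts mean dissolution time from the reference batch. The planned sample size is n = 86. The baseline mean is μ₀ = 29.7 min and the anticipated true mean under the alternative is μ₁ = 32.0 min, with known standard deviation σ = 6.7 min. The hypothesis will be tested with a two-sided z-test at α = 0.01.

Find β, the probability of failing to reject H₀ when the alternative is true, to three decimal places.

β ≈ 0.272

Standardized effect: d = |μ₁ − μ₀| / σ = |32.0 − 29.7| / 6.7 = 0.3433
Noncentrality parameter: δ = d·√n = 0.3433 × √86 = 3.1835
Critical value for a two-sided test at α = 0.01: z_{α/2} = 2.576.
Power = Φ(δ − 2.576) + Φ(−δ − 2.576) = Φ(0.608) + Φ(-5.759) = 0.7283 + 0.0000 = 0.7283.
Type II error: β = 1 − power = 1 − 0.7283 = 0.2717.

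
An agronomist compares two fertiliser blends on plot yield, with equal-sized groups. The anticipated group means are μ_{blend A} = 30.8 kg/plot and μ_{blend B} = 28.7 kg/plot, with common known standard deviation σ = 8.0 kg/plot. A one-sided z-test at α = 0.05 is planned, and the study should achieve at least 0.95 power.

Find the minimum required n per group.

Standardized effect: d = |μ_{blend A} − μ_{blend B}| / σ = |30.8 − 28.7| / 8.0 = 0.2625
For power 0.95 need Φ(δ − z_{0.05}) = 0.95, so δ = z_{0.05} + z_{0.05} = 1.645 + 1.645 = 3.290.
δ = d·√(n/2) ⇒ n = 2(δ/d)² = 2 × (3.290 / 0.2625)² = 314.11.
Rounding up, n = 315 per group.

n = 315 per group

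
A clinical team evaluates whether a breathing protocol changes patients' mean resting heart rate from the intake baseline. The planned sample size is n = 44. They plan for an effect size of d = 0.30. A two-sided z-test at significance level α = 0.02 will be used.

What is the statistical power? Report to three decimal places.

Noncentrality parameter: δ = d·√n = 0.30 × √44 = 1.9900
Two-sided α = 0.02 → critical value z_{0.01} = 2.326.
Power = Φ(δ − 2.326) + Φ(−δ − 2.326) = Φ(-0.336) + Φ(-4.316) = 0.3683 + 0.0000 = 0.3683.

Power ≈ 0.368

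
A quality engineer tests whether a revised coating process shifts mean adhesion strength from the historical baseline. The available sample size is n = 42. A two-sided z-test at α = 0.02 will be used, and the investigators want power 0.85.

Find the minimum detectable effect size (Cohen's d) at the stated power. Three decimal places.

d ≈ 0.519

Required noncentrality: δ = z_{0.01} + z_{0.15} = 2.326 + 1.036 = 3.363.
(The second rejection-region term Φ(−δ − z_{α/2}) is negligible and dropped.)
δ = d·√n ⇒ d = δ/√n = 3.363/√42 = 0.5189.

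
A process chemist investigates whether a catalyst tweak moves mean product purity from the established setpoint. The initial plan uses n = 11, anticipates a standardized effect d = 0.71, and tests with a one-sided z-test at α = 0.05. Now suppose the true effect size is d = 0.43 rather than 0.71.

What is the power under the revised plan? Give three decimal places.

Power ≈ 0.413

With d = 0.43: δ = d·√n = 0.43 × √11 = 1.4261. Critical value z_{0.05} = 1.645.
Revised power = Φ(δ − 1.645) = Φ(-0.219) = 0.4134.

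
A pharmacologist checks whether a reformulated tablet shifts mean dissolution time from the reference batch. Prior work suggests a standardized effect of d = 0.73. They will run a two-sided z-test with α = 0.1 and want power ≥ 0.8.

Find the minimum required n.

Set Φ(δ − 1.645) = 0.8; then δ − 1.645 = Φ⁻¹(0.8) = 0.842, giving δ = 2.486.
(Ignoring the negligible lower-tail rejection probability gives the usual closed-form inversion.)
δ = d·√n ⇒ n = (δ/d)² = (2.486 / 0.73)² = 11.60.
Rounding up, n = 12.

n = 12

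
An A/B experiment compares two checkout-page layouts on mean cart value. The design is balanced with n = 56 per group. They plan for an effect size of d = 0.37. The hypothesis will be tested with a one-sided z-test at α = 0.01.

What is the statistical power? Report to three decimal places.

Noncentrality parameter: λ = d·√(n/2) = 0.37 × √(56/2) = 1.9579
Critical value for a one-sided test at α = 0.01: z_α = 2.326.
Power = Φ(λ − 2.326) = Φ(-0.368) = 0.3563.

Power ≈ 0.356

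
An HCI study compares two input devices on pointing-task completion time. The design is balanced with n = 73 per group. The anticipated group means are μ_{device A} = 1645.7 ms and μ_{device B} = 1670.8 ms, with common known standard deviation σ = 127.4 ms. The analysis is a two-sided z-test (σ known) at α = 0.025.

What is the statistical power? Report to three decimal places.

Power ≈ 0.147

Standardized effect: d = |μ_{device A} − μ_{device B}| / σ = |1645.7 − 1670.8| / 127.4 = 0.1970
Noncentrality parameter: δ = d·√(n/2) = 0.1970 × √(73/2) = 1.1903
Two-sided α = 0.025 → critical value z_{0.0125} = 2.241.
Power = Φ(δ − 2.241) + Φ(−δ − 2.241) = Φ(-1.051) + Φ(-3.432) = 0.1466 + 0.0003 = 0.1469.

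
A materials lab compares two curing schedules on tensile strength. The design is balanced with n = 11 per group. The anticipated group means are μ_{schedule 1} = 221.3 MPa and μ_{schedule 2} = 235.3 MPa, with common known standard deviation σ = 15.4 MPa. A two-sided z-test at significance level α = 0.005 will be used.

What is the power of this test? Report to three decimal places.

Standardized effect: d = |μ_{schedule 1} − μ_{schedule 2}| / σ = |221.3 − 235.3| / 15.4 = 0.9091
Noncentrality parameter: δ = d·√(n/2) = 0.9091 × √(11/2) = 2.1320
Critical value for a two-sided test at α = 0.005: z_{α/2} = 2.807.
Power = Φ(δ − 2.807) + Φ(−δ − 2.807) = Φ(-0.675) + Φ(-4.939) = 0.2498 + 0.0000 = 0.2498.

Power ≈ 0.250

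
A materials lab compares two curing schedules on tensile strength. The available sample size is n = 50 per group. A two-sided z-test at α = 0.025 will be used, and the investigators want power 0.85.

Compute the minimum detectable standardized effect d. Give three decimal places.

d ≈ 0.656

Need Φ(δ − 2.241) = 0.85, so δ = 2.241 + 1.036 = 3.278.
(The second rejection-region term Φ(−δ − z_{α/2}) is negligible and dropped.)
δ = d·√(n/2) ⇒ d = δ/√(n/2) = 3.278/√(50/2) = 0.6556.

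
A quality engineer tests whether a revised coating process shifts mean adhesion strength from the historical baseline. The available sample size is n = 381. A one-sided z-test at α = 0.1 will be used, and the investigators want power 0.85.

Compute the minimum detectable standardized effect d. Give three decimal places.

Required noncentrality: δ = z_{0.1} + z_{0.15} = 1.282 + 1.036 = 2.318.
δ = d·√n ⇒ d = δ/√n = 2.318/√381 = 0.1188.

d ≈ 0.119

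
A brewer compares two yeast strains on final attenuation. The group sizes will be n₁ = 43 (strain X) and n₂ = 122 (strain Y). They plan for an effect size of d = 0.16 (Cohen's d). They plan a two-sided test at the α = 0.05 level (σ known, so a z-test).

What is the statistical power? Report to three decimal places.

Power ≈ 0.147

Noncentrality parameter: δ = d / √(1/n₁ + 1/n₂) = 0.16 / √(1/43 + 1/122) = 0.9022
Two-sided α = 0.05 → critical value z_{0.025} = 1.960.
Power = Φ(δ − 1.960) + Φ(−δ − 1.960) = Φ(-1.058) + Φ(-2.862) = 0.1451 + 0.0021 = 0.1472.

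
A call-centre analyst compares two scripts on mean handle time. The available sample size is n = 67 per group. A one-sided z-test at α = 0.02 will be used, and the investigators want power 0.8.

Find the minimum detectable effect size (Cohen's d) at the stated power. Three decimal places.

d ≈ 0.500

Required noncentrality: δ = z_{0.02} + z_{0.20} = 2.054 + 0.842 = 2.895.
δ = d·√(n/2) ⇒ d = δ/√(n/2) = 2.895/√(67/2) = 0.5002.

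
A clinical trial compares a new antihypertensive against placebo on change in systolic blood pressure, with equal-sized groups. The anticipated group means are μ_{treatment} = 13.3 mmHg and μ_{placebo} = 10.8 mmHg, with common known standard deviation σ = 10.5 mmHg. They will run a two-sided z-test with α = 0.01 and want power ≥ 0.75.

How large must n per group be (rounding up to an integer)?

n = 373 per group

Standardized effect: d = |μ_{treatment} − μ_{placebo}| / σ = |13.3 − 10.8| / 10.5 = 0.2381
Set Φ(δ − 2.576) = 0.75; then δ − 2.576 = Φ⁻¹(0.75) = 0.674, giving δ = 3.250.
(For δ > 0 the lower-tail rejection region contributes negligibly to power, so the one-term inversion is standard.)
δ = d·√(n/2) ⇒ n = 2(δ/d)² = 2 × (3.250 / 0.2381)² = 372.72.
Rounding up, n = 373 per group.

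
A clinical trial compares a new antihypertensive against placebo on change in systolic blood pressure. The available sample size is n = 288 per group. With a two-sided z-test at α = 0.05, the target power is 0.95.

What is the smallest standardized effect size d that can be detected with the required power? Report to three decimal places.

d ≈ 0.300

Required noncentrality: δ = z_{0.025} + z_{0.05} = 1.960 + 1.645 = 3.605.
(The second rejection-region term Φ(−δ − z_{α/2}) is negligible and dropped.)
δ = d·√(n/2) ⇒ d = δ/√(n/2) = 3.605/√(288/2) = 0.3004.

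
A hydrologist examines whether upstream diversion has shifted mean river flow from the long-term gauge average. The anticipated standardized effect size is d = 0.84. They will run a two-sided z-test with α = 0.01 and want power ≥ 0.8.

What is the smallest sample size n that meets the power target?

For power 0.8 need Φ(δ − z_{0.005}) = 0.8, so δ = z_{0.005} + z_{0.20} = 2.576 + 0.842 = 3.417.
(Ignoring the negligible lower-tail rejection probability gives the usual closed-form inversion.)
δ = d·√n ⇒ n = (δ/d)² = (3.417 / 0.84)² = 16.55.
Rounding up, n = 17.

n = 17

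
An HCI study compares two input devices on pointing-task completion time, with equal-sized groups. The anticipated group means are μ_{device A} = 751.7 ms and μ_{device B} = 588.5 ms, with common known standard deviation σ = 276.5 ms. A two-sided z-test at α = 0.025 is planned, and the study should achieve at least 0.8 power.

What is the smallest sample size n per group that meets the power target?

n = 55 per group

Standardized effect: d = |μ_{device A} − μ_{device B}| / σ = |751.7 − 588.5| / 276.5 = 0.5902
For power 0.8 need Φ(δ − z_{0.0125}) = 0.8, so δ = z_{0.0125} + z_{0.20} = 2.241 + 0.842 = 3.083.
(The Φ(−δ − z_{α/2}) term is vanishingly small for δ > 0 and is dropped in the standard sample-size formula.)
δ = d·√(n/2) ⇒ n = 2(δ/d)² = 2 × (3.083 / 0.5902)² = 54.57.
Rounding up, n = 55 per group.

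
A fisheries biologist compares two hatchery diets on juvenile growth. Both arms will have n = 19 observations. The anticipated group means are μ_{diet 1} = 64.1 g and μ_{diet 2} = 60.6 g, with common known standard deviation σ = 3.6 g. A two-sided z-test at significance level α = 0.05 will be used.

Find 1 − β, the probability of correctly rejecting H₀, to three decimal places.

Standardized effect: d = |μ_{diet 1} − μ_{diet 2}| / σ = |64.1 − 60.6| / 3.6 = 0.9722
Noncentrality parameter: δ = d·√(n/2) = 0.9722 × √(19/2) = 2.9966
Two-sided α = 0.05 → critical value z_{0.025} = 1.960.
Power = Φ(δ − 1.960) + Φ(−δ − 1.960) = Φ(1.037) + Φ(-4.957) = 0.8500 + 0.0000 = 0.8500.

Power ≈ 0.850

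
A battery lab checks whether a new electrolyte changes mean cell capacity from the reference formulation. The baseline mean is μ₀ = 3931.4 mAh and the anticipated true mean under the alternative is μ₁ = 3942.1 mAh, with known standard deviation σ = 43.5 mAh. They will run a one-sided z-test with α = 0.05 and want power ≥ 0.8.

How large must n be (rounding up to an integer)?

Standardized effect: d = |μ₁ − μ₀| / σ = |3942.1 − 3931.4| / 43.5 = 0.2460
Set Φ(δ − 1.645) = 0.8; then δ − 1.645 = Φ⁻¹(0.8) = 0.842, giving δ = 2.486.
δ = d·√n ⇒ n = (δ/d)² = (2.486 / 0.2460)² = 102.18.
Round up to the next whole unit.

n = 103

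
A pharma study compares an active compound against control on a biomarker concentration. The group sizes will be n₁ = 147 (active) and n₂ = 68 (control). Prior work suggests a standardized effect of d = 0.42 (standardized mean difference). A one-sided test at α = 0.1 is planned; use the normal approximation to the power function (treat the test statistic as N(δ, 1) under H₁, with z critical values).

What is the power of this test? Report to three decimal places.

Noncentrality parameter: δ = d / √(1/n₁ + 1/n₂) = 0.42 / √(1/147 + 1/68) = 2.8638
Critical value for a one-sided test at α = 0.1: z_α = 1.282.
Power = P(Z > 1.282 − δ) = Φ(1.582) = 0.9432.

Power ≈ 0.943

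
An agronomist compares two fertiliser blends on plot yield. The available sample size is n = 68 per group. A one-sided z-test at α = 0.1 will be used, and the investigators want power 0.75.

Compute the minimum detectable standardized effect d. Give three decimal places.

d ≈ 0.335

Required noncentrality: δ = z_{0.1} + z_{0.25} = 1.282 + 0.674 = 1.956.
δ = d·√(n/2) ⇒ d = δ/√(n/2) = 1.956/√(68/2) = 0.3355.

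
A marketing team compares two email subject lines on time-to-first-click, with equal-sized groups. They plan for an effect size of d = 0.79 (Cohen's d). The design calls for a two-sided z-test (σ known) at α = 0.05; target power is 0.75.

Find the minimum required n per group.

n = 23 per group

Set Φ(δ − 1.960) = 0.75; then δ − 1.960 = Φ⁻¹(0.75) = 0.674, giving δ = 2.634.
(For δ > 0 the lower-tail rejection region contributes negligibly to power, so the one-term inversion is standard.)
δ = d·√(n/2) ⇒ n = 2(δ/d)² = 2 × (2.634 / 0.79)² = 22.24.
Rounding up, n = 23 per group.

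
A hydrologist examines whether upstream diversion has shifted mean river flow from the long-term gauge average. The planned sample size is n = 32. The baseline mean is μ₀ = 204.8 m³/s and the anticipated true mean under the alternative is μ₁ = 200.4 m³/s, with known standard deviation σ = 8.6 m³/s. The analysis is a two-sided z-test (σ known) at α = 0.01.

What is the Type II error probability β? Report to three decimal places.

β ≈ 0.375

Standardized effect: d = |μ₁ − μ₀| / σ = |200.4 − 204.8| / 8.6 = 0.5116
Noncentrality parameter: δ = d·√n = 0.5116 × √32 = 2.8942
Critical value for a two-sided test at α = 0.01: z_{α/2} = 2.576.
Power = Φ(δ − 2.576) + Φ(−δ − 2.576) = Φ(0.318) + Φ(-5.470) = 0.6249 + 0.0000 = 0.6249.
Type II error: β = 1 − power = 1 − 0.6249 = 0.3751.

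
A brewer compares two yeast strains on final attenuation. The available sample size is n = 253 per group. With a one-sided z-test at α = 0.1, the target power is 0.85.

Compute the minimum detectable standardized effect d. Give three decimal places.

Required noncentrality: δ = z_{0.1} + z_{0.15} = 1.282 + 1.036 = 2.318.
δ = d·√(n/2) ⇒ d = δ/√(n/2) = 2.318/√(253/2) = 0.2061.

d ≈ 0.206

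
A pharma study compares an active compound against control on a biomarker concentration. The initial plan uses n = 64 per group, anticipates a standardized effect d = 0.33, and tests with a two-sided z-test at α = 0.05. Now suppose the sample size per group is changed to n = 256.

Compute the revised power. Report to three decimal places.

Power ≈ 0.962

With n = 256 per group: δ = d·√(n/2) = 0.33 × √(256/2) = 3.7335. Critical value z_{0.025} = 1.960.
Revised power = Φ(δ − 1.960) + Φ(−δ − 1.960) = Φ(1.774) + Φ(-5.693) = 0.9619 + 0.0000 = 0.9619.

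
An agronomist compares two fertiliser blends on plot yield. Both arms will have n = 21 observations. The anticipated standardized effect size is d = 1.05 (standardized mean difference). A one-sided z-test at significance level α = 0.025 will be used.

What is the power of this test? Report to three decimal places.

Power ≈ 0.925

Noncentrality parameter: δ = d·√(n/2) = 1.05 × √(21/2) = 3.4024
One-sided α = 0.025 → critical value z_{0.025} = 1.960.
Power = Φ(δ − 1.960) = Φ(1.442) = 0.9254.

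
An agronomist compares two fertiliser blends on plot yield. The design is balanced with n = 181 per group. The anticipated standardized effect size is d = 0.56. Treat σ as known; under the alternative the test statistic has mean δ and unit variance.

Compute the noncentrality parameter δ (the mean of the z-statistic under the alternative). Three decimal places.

δ ≈ 5.327

δ = d·√(n/2) = 0.56 × √(181/2) = 5.3274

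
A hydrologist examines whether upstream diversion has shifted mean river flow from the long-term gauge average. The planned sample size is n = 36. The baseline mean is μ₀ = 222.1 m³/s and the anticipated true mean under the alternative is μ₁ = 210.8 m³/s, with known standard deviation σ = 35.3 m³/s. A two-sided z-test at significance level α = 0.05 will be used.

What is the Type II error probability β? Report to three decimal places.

Standardized effect: d = |μ₁ − μ₀| / σ = |210.8 − 222.1| / 35.3 = 0.3201
Noncentrality parameter: δ = d·√n = 0.3201 × √36 = 1.9207
Critical value for a two-sided test at α = 0.05: z_{α/2} = 1.960.
Power = Φ(δ − 1.960) + Φ(−δ − 1.960) = Φ(-0.039) + Φ(-3.881) = 0.4843 + 0.0001 = 0.4844.
Type II error: β = 1 − power = 1 − 0.4844 = 0.5156.

β ≈ 0.516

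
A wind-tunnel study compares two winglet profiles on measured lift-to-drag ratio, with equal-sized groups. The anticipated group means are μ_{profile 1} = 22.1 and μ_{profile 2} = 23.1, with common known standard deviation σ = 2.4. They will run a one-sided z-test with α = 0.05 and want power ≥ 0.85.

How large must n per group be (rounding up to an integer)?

n = 83 per group

Standardized effect: d = |μ_{profile 1} − μ_{profile 2}| / σ = |22.1 − 23.1| / 2.4 = 0.4167
Set Φ(δ − 1.645) = 0.85; then δ − 1.645 = Φ⁻¹(0.85) = 1.036, giving δ = 2.681.
δ = d·√(n/2) ⇒ n = 2(δ/d)² = 2 × (2.681 / 0.4167)² = 82.82.
Rounding up, n = 83 per group.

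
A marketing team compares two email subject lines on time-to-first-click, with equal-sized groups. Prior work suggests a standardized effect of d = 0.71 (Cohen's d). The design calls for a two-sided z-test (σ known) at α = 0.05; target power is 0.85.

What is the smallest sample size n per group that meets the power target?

n = 36 per group

For power 0.85 need Φ(δ − z_{0.025}) = 0.85, so δ = z_{0.025} + z_{0.15} = 1.960 + 1.036 = 2.996.
(The Φ(−δ − z_{α/2}) term is vanishingly small for δ > 0 and is dropped in the standard sample-size formula.)
δ = d·√(n/2) ⇒ n = 2(δ/d)² = 2 × (2.996 / 0.71)² = 35.62.
Round up to the next whole unit.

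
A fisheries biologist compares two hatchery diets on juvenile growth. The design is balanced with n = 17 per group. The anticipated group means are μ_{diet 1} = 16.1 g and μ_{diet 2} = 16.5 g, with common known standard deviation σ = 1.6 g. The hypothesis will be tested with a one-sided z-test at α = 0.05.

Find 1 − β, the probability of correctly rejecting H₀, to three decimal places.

Standardized effect: d = |μ_{diet 1} − μ_{diet 2}| / σ = |16.1 − 16.5| / 1.6 = 0.2500
Noncentrality parameter: δ = d·√(n/2) = 0.2500 × √(17/2) = 0.7289
Critical value for a one-sided test at α = 0.05: z_α = 1.645.
Power = Φ(δ − 1.645) = Φ(-0.916) = 0.1798.

Power ≈ 0.180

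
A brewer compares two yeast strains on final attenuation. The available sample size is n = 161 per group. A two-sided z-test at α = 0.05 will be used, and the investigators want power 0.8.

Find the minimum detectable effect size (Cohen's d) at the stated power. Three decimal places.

d ≈ 0.312

Need Φ(δ − 1.960) = 0.8, so δ = 1.960 + 0.842 = 2.802.
(The second rejection-region term Φ(−δ − z_{α/2}) is negligible and dropped.)
δ = d·√(n/2) ⇒ d = δ/√(n/2) = 2.802/√(161/2) = 0.3123.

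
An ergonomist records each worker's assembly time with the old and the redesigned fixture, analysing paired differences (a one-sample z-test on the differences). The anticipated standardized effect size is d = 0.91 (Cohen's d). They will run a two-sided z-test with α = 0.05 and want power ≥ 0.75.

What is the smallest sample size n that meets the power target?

For power 0.75 need Φ(δ − z_{0.025}) = 0.75, so δ = z_{0.025} + z_{0.25} = 1.960 + 0.674 = 2.634.
(The Φ(−δ − z_{α/2}) term is vanishingly small for δ > 0 and is dropped in the standard sample-size formula.)
δ = d·√n ⇒ n = (δ/d)² = (2.634 / 0.91)² = 8.38.
Round up to the next whole unit.

n = 9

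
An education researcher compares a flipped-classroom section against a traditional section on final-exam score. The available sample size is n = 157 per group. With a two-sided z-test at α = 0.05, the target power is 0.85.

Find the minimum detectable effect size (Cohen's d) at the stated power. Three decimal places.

d ≈ 0.338

Need Φ(δ − 1.960) = 0.85, so δ = 1.960 + 1.036 = 2.996.
(Lower-tail contribution to power is negligible for δ > 0.)
δ = d·√(n/2) ⇒ d = δ/√(n/2) = 2.996/√(157/2) = 0.3382.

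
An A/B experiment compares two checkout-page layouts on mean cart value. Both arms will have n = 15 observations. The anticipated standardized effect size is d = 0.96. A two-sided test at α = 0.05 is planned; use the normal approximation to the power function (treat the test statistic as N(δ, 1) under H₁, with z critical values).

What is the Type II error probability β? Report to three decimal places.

Noncentrality parameter: δ = d·√(n/2) = 0.96 × √(15/2) = 2.6291
Two-sided α = 0.05 → critical value z_{0.025} = 1.960.
Power = Φ(δ − 1.960) + Φ(−δ − 1.960) = Φ(0.669) + Φ(-4.589) = 0.7483 + 0.0000 = 0.7483.
Type II error: β = 1 − power = 1 − 0.7483 = 0.2517.

β ≈ 0.252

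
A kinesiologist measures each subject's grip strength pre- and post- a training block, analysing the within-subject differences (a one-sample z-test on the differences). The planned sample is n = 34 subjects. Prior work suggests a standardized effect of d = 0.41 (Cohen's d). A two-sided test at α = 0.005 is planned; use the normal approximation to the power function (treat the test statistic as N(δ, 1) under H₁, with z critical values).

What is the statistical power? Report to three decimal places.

Power ≈ 0.339

Noncentrality parameter: δ = d·√n = 0.41 × √34 = 2.3907
Critical value for a two-sided test at α = 0.005: z_{α/2} = 2.807.
Power = Φ(δ − 2.807) + Φ(−δ − 2.807) = Φ(-0.416) + Φ(-5.198) = 0.3386 + 0.0000 = 0.3386.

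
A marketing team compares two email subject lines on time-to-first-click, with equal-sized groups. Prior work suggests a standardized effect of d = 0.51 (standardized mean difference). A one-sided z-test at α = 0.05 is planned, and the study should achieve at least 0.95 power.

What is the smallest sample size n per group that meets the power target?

n = 84 per group

Set Φ(δ − 1.645) = 0.95; then δ − 1.645 = Φ⁻¹(0.95) = 1.645, giving δ = 3.290.
δ = d·√(n/2) ⇒ n = 2(δ/d)² = 2 × (3.290 / 0.51)² = 83.22.
Rounding up, n = 84 per group.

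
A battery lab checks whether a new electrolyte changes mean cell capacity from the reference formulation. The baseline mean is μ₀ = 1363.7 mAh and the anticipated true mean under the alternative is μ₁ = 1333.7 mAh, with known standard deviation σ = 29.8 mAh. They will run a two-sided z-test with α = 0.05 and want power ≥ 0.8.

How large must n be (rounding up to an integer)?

Standardized effect: d = |μ₁ − μ₀| / σ = |1333.7 − 1363.7| / 29.8 = 1.0067
Set Φ(δ − 1.960) = 0.8; then δ − 1.960 = Φ⁻¹(0.8) = 0.842, giving δ = 2.802.
(The Φ(−δ − z_{α/2}) term is vanishingly small for δ > 0 and is dropped in the standard sample-size formula.)
δ = d·√n ⇒ n = (δ/d)² = (2.802 / 1.0067)² = 7.74.
Round up to the next whole unit.

n = 8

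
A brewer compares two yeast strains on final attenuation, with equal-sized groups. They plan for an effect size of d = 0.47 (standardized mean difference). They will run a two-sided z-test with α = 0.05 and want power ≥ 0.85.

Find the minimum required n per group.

n = 82 per group

Set Φ(δ − 1.960) = 0.85; then δ − 1.960 = Φ⁻¹(0.85) = 1.036, giving δ = 2.996.
(For δ > 0 the lower-tail rejection region contributes negligibly to power, so the one-term inversion is standard.)
δ = d·√(n/2) ⇒ n = 2(δ/d)² = 2 × (2.996 / 0.47)² = 81.29.
Rounding up, n = 82 per group.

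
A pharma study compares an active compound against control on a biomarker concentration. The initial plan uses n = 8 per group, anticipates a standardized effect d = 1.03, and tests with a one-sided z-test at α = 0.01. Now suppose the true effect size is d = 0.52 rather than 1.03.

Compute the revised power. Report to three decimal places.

With d = 0.52: δ = d·√(n/2) = 0.52 × √(8/2) = 1.0400. Critical value z_{0.01} = 2.326.
Revised power = Φ(δ − 2.326) = Φ(-1.286) = 0.0992.

Power ≈ 0.099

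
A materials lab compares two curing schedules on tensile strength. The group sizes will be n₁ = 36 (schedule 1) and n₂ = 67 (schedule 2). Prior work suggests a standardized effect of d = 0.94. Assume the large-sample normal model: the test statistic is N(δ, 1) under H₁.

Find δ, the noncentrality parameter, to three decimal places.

δ = d / √(1/n₁ + 1/n₂) = 0.94 / √(1/36 + 1/67) = 4.5488

δ ≈ 4.549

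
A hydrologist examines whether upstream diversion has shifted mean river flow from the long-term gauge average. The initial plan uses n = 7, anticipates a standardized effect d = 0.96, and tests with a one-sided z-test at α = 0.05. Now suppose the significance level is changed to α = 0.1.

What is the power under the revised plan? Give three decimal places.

δ = d·√n = 0.96 × √7 = 2.5399 (unchanged). New critical value: z_{0.1} = 1.282.
Revised power = Φ(δ − 1.282) = Φ(1.258) = 0.8959.

Power ≈ 0.896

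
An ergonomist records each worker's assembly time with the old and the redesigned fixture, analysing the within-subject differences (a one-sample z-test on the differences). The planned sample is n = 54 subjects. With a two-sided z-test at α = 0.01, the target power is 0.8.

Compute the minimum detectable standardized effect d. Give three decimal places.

Need Φ(δ − 2.576) = 0.8, so δ = 2.576 + 0.842 = 3.417.
(Lower-tail contribution to power is negligible for δ > 0.)
δ = d·√n ⇒ d = δ/√n = 3.417/√54 = 0.4651.

d ≈ 0.465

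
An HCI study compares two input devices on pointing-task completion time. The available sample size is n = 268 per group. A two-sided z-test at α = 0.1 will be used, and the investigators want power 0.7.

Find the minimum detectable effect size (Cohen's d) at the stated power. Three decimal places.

d ≈ 0.187

Required noncentrality: δ = z_{0.05} + z_{0.30} = 1.645 + 0.524 = 2.169.
(The second rejection-region term Φ(−δ − z_{α/2}) is negligible and dropped.)
δ = d·√(n/2) ⇒ d = δ/√(n/2) = 2.169/√(268/2) = 0.1874.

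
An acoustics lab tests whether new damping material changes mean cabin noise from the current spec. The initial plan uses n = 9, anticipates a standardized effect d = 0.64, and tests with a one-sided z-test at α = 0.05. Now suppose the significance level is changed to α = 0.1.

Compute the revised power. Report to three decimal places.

Power ≈ 0.738

δ = d·√n = 0.64 × √9 = 1.9200 (unchanged). New critical value: z_{0.1} = 1.282.
Revised power = P(Z > 1.282 − δ) = Φ(0.638) = 0.7384.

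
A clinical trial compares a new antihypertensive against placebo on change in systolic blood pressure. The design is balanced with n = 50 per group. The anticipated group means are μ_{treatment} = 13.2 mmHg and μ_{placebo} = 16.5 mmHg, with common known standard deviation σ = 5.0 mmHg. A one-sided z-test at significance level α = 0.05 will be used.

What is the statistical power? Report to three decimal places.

Standardized effect: d = |μ_{treatment} − μ_{placebo}| / σ = |13.2 − 16.5| / 5.0 = 0.6600
Noncentrality parameter: δ = d·√(n/2) = 0.6600 × √(50/2) = 3.3000
Critical value for a one-sided test at α = 0.05: z_α = 1.645.
Power = P(Z > 1.645 − δ) = Φ(1.655) = 0.9511.

Power ≈ 0.951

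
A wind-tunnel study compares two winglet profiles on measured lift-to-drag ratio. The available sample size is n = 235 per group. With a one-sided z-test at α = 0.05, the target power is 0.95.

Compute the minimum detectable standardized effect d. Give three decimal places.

Required noncentrality: δ = z_{0.05} + z_{0.05} = 1.645 + 1.645 = 3.290.
δ = d·√(n/2) ⇒ d = δ/√(n/2) = 3.290/√(235/2) = 0.3035.

d ≈ 0.303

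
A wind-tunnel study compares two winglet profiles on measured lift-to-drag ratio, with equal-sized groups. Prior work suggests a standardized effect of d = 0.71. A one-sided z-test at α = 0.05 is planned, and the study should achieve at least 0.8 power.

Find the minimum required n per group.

n = 25 per group

Set Φ(δ − 1.645) = 0.8; then δ − 1.645 = Φ⁻¹(0.8) = 0.842, giving δ = 2.486.
δ = d·√(n/2) ⇒ n = 2(δ/d)² = 2 × (2.486 / 0.71)² = 24.53.
Rounding up, n = 25 per group.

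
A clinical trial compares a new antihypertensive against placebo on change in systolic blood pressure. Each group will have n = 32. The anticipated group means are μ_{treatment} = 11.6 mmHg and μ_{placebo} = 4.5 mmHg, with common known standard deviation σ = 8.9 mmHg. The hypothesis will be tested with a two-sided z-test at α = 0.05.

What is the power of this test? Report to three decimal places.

Power ≈ 0.891

Standardized effect: d = |μ_{treatment} − μ_{placebo}| / σ = |11.6 − 4.5| / 8.9 = 0.7978
Noncentrality parameter: δ = d·√(n/2) = 0.7978 × √(32/2) = 3.1910
Two-sided α = 0.05 → critical value z_{0.025} = 1.960.
Power = Φ(δ − 1.960) + Φ(−δ − 1.960) = Φ(1.231) + Φ(-5.151) = 0.8908 + 0.0000 = 0.8908.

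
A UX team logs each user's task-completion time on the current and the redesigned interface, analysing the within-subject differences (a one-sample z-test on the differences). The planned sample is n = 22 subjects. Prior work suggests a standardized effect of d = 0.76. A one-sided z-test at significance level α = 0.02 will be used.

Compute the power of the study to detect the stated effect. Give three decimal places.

Noncentrality parameter: δ = d·√n = 0.76 × √22 = 3.5647
One-sided α = 0.02 → critical value z_{0.02} = 2.054.
Power = Φ(δ − 2.054) = Φ(1.511) = 0.9346.

Power ≈ 0.935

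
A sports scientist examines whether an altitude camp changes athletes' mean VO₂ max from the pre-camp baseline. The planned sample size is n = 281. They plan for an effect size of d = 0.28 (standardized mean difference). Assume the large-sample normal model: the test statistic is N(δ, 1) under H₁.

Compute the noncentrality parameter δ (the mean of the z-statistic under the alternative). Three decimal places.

The noncentrality parameter scales effect size by the design's sample-size factor: δ = d·√n = 0.28 × √281 = 4.6937

δ ≈ 4.694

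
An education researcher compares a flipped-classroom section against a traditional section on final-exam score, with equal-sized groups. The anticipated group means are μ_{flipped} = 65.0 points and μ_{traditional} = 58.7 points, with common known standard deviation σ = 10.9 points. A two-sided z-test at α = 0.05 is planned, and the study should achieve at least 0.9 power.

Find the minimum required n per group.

n = 63 per group

Standardized effect: d = |μ_{flipped} − μ_{traditional}| / σ = |65.0 − 58.7| / 10.9 = 0.5780
Set Φ(δ − 1.960) = 0.9; then δ − 1.960 = Φ⁻¹(0.9) = 1.282, giving δ = 3.242.
(Ignoring the negligible lower-tail rejection probability gives the usual closed-form inversion.)
δ = d·√(n/2) ⇒ n = 2(δ/d)² = 2 × (3.242 / 0.5780)² = 62.91.
Rounding up, n = 63 per group.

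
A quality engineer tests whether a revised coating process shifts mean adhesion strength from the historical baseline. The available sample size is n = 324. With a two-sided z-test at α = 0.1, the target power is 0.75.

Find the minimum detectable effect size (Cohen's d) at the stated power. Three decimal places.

d ≈ 0.129

Required noncentrality: δ = z_{0.05} + z_{0.25} = 1.645 + 0.674 = 2.319.
(The second rejection-region term Φ(−δ − z_{α/2}) is negligible and dropped.)
δ = d·√n ⇒ d = δ/√n = 2.319/√324 = 0.1289.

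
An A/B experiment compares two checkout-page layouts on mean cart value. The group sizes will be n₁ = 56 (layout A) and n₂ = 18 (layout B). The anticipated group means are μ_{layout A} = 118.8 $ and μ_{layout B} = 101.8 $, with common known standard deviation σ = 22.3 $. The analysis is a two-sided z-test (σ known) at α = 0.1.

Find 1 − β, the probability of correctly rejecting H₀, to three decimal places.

Power ≈ 0.879

Standardized effect: d = |μ_{layout A} − μ_{layout B}| / σ = |118.8 − 101.8| / 22.3 = 0.7623
Noncentrality parameter: δ = d / √(1/n₁ + 1/n₂) = 0.7623 / √(1/56 + 1/18) = 2.8136
Critical value for a two-sided test at α = 0.1: z_{α/2} = 1.645.
Power = Φ(δ − 1.645) + Φ(−δ − 1.645) = Φ(1.169) + Φ(-4.458) = 0.8787 + 0.0000 = 0.8787.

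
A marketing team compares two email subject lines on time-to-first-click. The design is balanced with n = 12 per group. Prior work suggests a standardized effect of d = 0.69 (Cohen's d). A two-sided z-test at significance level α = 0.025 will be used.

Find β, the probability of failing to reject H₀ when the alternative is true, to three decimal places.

Noncentrality parameter: δ = d·√(n/2) = 0.69 × √(12/2) = 1.6901
Critical value for a two-sided test at α = 0.025: z_{α/2} = 2.241.
Power = Φ(δ − 2.241) + Φ(−δ − 2.241) = Φ(-0.551) + Φ(-3.932) = 0.2907 + 0.0000 = 0.2908.
Type II error: β = 1 − power = 1 − 0.2908 = 0.7092.

β ≈ 0.709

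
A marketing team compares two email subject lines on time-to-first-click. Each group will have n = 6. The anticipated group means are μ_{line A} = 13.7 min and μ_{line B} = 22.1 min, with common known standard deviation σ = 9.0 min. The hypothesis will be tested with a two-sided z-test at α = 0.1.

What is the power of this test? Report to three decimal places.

Power ≈ 0.489

Standardized effect: d = |μ_{line A} − μ_{line B}| / σ = |13.7 − 22.1| / 9.0 = 0.9333
Noncentrality parameter: δ = d·√(n/2) = 0.9333 × √(6/2) = 1.6166
Two-sided α = 0.1 → critical value z_{0.05} = 1.645.
Power = Φ(δ − 1.645) + Φ(−δ − 1.645) = Φ(-0.028) + Φ(-3.261) = 0.4887 + 0.0006 = 0.4893.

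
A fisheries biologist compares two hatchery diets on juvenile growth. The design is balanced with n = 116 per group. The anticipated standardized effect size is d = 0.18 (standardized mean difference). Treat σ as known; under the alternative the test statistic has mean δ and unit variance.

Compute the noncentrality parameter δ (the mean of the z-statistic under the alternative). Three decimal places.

δ ≈ 1.371

δ = d·√(n/2) = 0.18 × √(116/2) = 1.3708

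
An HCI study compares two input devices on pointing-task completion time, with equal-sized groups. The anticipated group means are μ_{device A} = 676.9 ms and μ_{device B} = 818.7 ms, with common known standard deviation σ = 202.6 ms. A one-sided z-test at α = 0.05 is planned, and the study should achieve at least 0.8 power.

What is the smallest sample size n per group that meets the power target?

Standardized effect: d = |μ_{device A} − μ_{device B}| / σ = |676.9 − 818.7| / 202.6 = 0.6999
Set Φ(δ − 1.645) = 0.8; then δ − 1.645 = Φ⁻¹(0.8) = 0.842, giving δ = 2.486.
δ = d·√(n/2) ⇒ n = 2(δ/d)² = 2 × (2.486 / 0.6999)² = 25.24.
Round up to the next whole unit.

n = 26 per group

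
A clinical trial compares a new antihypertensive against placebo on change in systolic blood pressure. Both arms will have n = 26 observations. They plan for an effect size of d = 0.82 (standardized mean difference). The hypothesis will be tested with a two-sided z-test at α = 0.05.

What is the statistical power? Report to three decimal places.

Noncentrality parameter: λ = d·√(n/2) = 0.82 × √(26/2) = 2.9566
Critical value for a two-sided test at α = 0.05: z_{α/2} = 1.960.
Power = Φ(λ − 1.960) + Φ(−λ − 1.960) = Φ(0.997) + Φ(-4.917) = 0.8405 + 0.0000 = 0.8405.

Power ≈ 0.841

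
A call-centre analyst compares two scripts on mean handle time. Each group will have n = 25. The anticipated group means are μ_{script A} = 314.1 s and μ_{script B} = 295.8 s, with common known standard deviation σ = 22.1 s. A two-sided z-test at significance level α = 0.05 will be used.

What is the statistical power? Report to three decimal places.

Power ≈ 0.833

Standardized effect: d = |μ_{script A} − μ_{script B}| / σ = |314.1 − 295.8| / 22.1 = 0.8281
Noncentrality parameter: δ = d·√(n/2) = 0.8281 × √(25/2) = 2.9276
Critical value for a two-sided test at α = 0.05: z_{α/2} = 1.960.
Power = Φ(δ − 1.960) + Φ(−δ − 1.960) = Φ(0.968) + Φ(-4.888) = 0.8334 + 0.0000 = 0.8334.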